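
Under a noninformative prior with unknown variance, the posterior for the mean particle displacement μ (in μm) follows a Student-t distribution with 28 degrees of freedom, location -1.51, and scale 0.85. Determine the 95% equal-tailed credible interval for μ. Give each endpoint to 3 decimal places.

[-3.251, 0.231]

The t_28 distribution is symmetric; the 95% interval is -1.51 ± t·0.85 with t_{0.975,28} = 2.048.
Half-width: 2.048 × 0.85 = 1.741.
-1.51 − 1.741 = -3.251; -1.51 + 1.741 = 0.231.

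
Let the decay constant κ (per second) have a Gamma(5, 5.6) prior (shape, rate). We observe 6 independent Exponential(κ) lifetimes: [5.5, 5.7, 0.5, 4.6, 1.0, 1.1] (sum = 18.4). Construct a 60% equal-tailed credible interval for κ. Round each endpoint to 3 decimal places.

Posterior: Gamma(5+6, 5.6+18.4) = Gamma(11, 24.0) (shape, rate).
Equal-tailed 60% interval: Gamma(11, 24.0) quantiles at 0.2 and 0.8.
Posterior mean ≈ 0.458, SD ≈ 0.138; a Normal approximation gives roughly [0.342, 0.575].
Exact: lower = 0.340; upper = 0.569.

[0.340, 0.569]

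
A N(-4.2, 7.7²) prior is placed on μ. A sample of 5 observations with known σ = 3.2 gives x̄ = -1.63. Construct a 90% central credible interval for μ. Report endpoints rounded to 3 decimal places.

[-4.030, 0.598]

Posterior precision = 1/7.7² + 5/3.2² = 0.0169 + 0.4883 = 0.5051, so posterior SD = 1.4070.
Posterior mean = (-4.2/7.7² + 5·-1.63/3.2²) / 0.5051 = -1.7158.
Interval: -1.7158 ± 1.645 × 1.4070 → [-4.030, 0.598].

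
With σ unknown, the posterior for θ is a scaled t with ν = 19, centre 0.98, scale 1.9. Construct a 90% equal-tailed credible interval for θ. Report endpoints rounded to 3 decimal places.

The t_19 distribution is symmetric; the 90% interval is 0.98 ± t·1.9 with t_{0.95,19} = 1.729.
Half-width: 1.729 × 1.9 = 3.285.
0.98 − 3.285 = -2.305; 0.98 + 3.285 = 4.265.

[-2.305, 4.265]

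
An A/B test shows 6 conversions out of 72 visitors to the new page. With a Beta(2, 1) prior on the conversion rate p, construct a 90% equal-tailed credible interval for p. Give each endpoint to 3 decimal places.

[0.055, 0.170]

Posterior: Beta(2+6, 1+66) = Beta(8, 67).
Equal-tailed 90% interval: the 0.05 and 0.95 quantiles of Beta(8, 67).
Posterior mean ≈ 0.107, SD ≈ 0.035; a Normal approximation gives roughly [0.048, 0.165].
Exact: F⁻¹(0.05) = 0.055; F⁻¹(0.95) = 0.170.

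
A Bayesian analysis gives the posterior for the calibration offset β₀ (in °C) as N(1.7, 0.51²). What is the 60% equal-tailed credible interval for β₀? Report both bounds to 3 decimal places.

[1.271, 2.129]

The posterior is symmetric, so the 60% equal-tailed interval is β₀ = 1.7 ± z·0.51 with z = 0.842.
Half-width: 0.842 × 0.51 = 0.429.
1.7 − 0.429 = 1.271; 1.7 + 0.429 = 2.129.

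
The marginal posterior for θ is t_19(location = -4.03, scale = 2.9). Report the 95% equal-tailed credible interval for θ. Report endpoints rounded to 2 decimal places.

The t_19 distribution is symmetric; the 95% interval is -4.03 ± t·2.9 with t_{0.975,19} = 2.093.
Half-width: 2.093 × 2.9 = 6.07.
-4.03 − 6.07 = -10.10; -4.03 + 6.07 = 2.04.

[-10.10, 2.04]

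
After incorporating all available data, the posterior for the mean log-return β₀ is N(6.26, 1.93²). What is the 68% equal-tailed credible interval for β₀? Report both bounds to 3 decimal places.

[4.341, 8.179]

The posterior is symmetric, so the 68% equal-tailed interval is β₀ = 6.26 ± z·1.93 with z = 0.994.
Half-width: 0.994 × 1.93 = 1.919.
6.26 − 1.919 = 4.341; 6.26 + 1.919 = 8.179.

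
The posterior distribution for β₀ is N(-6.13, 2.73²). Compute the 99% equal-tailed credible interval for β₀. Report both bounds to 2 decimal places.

[-13.16, 0.90]

The posterior is symmetric, so the 99% equal-tailed interval is β₀ = -6.13 ± z·2.73 with z = 2.576.
Half-width: 2.576 × 2.73 = 7.03.
-6.13 − 7.03 = -13.16; -6.13 + 7.03 = 0.90.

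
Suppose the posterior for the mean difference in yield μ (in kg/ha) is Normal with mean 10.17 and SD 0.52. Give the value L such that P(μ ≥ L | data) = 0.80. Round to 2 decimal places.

9.73

Need L with P(μ ≥ L) = 0.80: L = 10.17 − z_{0.2}·0.52.
z = 0.842; L = 10.17 − 0.842 × 0.52 = 9.73.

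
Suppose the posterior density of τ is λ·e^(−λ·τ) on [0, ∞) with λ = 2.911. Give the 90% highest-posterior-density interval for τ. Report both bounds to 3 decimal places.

The exponential density is strictly decreasing on [0, ∞), so the HPD interval is anchored at 0: [0, q] with P(τ ≤ q) = 0.90.
q = −ln(1 − 0.90) / 2.911 = 2.3026 / 2.911 = 0.791.

[0.000, 0.791]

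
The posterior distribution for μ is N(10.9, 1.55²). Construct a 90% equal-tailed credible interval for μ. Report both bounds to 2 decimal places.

[8.35, 13.45]

The posterior is symmetric, so the 90% equal-tailed interval is μ = 10.9 ± z·1.55 with z = 1.645.
Half-width: 1.645 × 1.55 = 2.55.
10.9 − 2.55 = 8.35; 10.9 + 2.55 = 13.45.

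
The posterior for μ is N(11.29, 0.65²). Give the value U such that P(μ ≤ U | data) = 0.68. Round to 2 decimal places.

Need U with P(μ ≤ U) = 0.68: U = 11.29 + z_{0.32}·0.65.
z = 0.468; U = 11.29 + 0.468 × 0.65 = 11.59.

11.59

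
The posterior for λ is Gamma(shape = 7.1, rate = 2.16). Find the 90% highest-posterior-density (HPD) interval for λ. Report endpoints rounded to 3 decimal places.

[1.320, 5.181]

The posterior is unimodal and skewed, so the HPD interval has equal density at both endpoints and is the shortest 90% interval.
Solving f(1.320) = f(5.181) with F(5.181) − F(1.320) = 0.90 gives [1.320, 5.181].
For comparison, the equal-tailed interval is [1.553, 5.543]; the HPD is narrower and shifted toward the mode.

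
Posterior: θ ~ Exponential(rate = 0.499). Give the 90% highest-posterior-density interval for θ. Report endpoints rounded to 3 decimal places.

The exponential density is strictly decreasing on [0, ∞), so the HPD interval is anchored at 0: [0, q] with P(θ ≤ q) = 0.90.
q = −ln(1 − 0.90) / 0.499 = 2.3026 / 0.499 = 4.614.

[0.000, 4.614]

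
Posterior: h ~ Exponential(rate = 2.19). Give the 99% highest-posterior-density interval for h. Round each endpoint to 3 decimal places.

The exponential density is strictly decreasing on [0, ∞), so the HPD interval is anchored at 0: [0, q] with P(h ≤ q) = 0.99.
q = −ln(1 − 0.99) / 2.19 = 4.6052 / 2.19 = 2.103.

[0.000, 2.103]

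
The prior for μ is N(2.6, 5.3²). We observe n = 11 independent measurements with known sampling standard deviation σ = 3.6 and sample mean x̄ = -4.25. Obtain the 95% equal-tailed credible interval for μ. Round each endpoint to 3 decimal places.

[-6.058, -1.890]

Posterior precision = 1/5.3² + 11/3.6² = 0.0356 + 0.8488 = 0.8844, so posterior SD = 1.0634.
Posterior mean = (2.6/5.3² + 11·-4.25/3.6²) / 0.8844 = -3.9743.
Interval: -3.9743 ± 1.960 × 1.0634 → [-6.058, -1.890].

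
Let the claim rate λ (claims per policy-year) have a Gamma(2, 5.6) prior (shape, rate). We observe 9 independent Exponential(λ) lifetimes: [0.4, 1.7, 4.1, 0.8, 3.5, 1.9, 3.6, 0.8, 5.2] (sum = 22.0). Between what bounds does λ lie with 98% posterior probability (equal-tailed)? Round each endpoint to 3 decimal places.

[0.173, 0.730]

Posterior: Gamma(2+9, 5.6+22.0) = Gamma(11, 27.6) (shape, rate).
Equal-tailed 98% interval: Gamma(11, 27.6) quantiles at 0.01 and 0.99.
Posterior mean ≈ 0.399, SD ≈ 0.120; a Normal approximation gives roughly [0.119, 0.678].
Exact: lower = 0.173; upper = 0.730.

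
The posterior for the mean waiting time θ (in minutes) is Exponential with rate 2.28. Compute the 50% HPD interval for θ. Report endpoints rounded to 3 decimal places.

[0.000, 0.304]

The exponential density is strictly decreasing on [0, ∞), so the HPD interval is anchored at 0: [0, q] with P(θ ≤ q) = 0.50.
q = −ln(1 − 0.50) / 2.28 = 0.6931 / 2.28 = 0.304.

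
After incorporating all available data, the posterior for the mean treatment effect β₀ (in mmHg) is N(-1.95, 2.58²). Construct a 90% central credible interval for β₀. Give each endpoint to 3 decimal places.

The posterior is symmetric, so the 90% equal-tailed interval is β₀ = -1.95 ± z·2.58 with z = 1.645.
Half-width: 1.645 × 2.58 = 4.244.
-1.95 − 4.244 = -6.194; -1.95 + 4.244 = 2.294.

[-6.194, 2.294]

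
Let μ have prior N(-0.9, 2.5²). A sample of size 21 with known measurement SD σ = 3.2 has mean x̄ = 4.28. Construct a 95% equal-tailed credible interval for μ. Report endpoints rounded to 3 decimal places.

Posterior precision = 1/2.5² + 21/3.2² = 0.1600 + 2.0508 = 2.2108, so posterior SD = 0.6726.
Posterior mean = (-0.9/2.5² + 21·4.28/3.2²) / 2.2108 = 3.9051.
Interval: 3.9051 ± 1.960 × 0.6726 → [2.587, 5.223].

[2.587, 5.223]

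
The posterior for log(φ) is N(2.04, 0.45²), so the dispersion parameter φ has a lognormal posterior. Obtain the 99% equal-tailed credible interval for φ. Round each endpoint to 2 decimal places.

On the log scale the 99% interval is 2.04 ± 2.576 × 0.45 = [0.8809, 3.1991].
Exponentiate: [e^0.8809, e^3.1991] = [2.41, 24.51].

[2.41, 24.51]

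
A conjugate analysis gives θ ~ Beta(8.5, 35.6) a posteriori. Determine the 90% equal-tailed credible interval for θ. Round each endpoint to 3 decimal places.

[0.105, 0.297]

Posterior: Beta(8.5, 35.6).
Equal-tailed 90% interval: the 0.05 and 0.95 quantiles of Beta(8.5, 35.6).
Posterior mean ≈ 0.193, SD ≈ 0.059; a Normal approximation gives roughly [0.096, 0.289].
Exact: F⁻¹(0.05) = 0.105; F⁻¹(0.95) = 0.297.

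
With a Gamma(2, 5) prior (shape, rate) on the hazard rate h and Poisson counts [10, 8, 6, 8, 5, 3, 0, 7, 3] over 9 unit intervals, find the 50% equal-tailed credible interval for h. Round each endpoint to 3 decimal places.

Posterior: Gamma(2+50, 5+9) = Gamma(52, 14) (shape, rate).
Equal-tailed 50% interval: Gamma(52, 14) quantiles at 0.25 and 0.75.
Posterior mean ≈ 3.714, SD ≈ 0.515; a Normal approximation gives roughly [3.367, 4.062].
Exact: lower = 3.355; upper = 4.048.

[3.355, 4.048]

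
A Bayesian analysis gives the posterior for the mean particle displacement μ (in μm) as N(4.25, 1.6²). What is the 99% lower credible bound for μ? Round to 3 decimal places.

0.528

Need L with P(μ ≥ L) = 0.99: L = 4.25 − z_{0.01}·1.6.
z = 2.326; L = 4.25 − 2.326 × 1.6 = 0.528.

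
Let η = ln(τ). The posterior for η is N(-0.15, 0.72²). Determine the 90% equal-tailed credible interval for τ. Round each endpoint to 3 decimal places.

[0.263, 2.813]

On the log scale the 90% interval is -0.15 ± 1.645 × 0.72 = [-1.3343, 1.0343].
Exponentiate: [e^-1.3343, e^1.0343] = [0.263, 2.813].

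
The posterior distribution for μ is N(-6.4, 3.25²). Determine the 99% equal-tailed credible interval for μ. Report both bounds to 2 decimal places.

The posterior is symmetric, so the 99% equal-tailed interval is μ = -6.4 ± z·3.25 with z = 2.576.
Half-width: 2.576 × 3.25 = 8.37.
-6.4 − 8.37 = -14.77; -6.4 + 8.37 = 1.97.

[-14.77, 1.97]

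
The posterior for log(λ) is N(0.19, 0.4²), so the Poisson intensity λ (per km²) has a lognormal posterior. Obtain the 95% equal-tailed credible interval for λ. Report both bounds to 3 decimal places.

On the log scale the 95% interval is 0.19 ± 1.960 × 0.4 = [-0.5940, 0.9740].
Exponentiate: [e^-0.5940, e^0.9740] = [0.552, 2.648].

[0.552, 2.648]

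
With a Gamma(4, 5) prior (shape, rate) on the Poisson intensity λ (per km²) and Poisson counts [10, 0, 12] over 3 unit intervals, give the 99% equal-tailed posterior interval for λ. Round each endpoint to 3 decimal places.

[1.843, 5.125]

Posterior: Gamma(4+22, 5+3) = Gamma(26, 8) (shape, rate).
Equal-tailed 99% interval: Gamma(26, 8) quantiles at 0.005 and 0.995.
Posterior mean ≈ 3.250, SD ≈ 0.637; a Normal approximation gives roughly [1.608, 4.892].
Exact: lower = 1.843; upper = 5.125.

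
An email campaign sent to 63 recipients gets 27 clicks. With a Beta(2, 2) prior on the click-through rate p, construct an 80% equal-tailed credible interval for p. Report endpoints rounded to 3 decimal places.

[0.356, 0.511]

Posterior: Beta(2+27, 2+36) = Beta(29, 38).
Equal-tailed 80% interval: the 0.1 and 0.9 quantiles of Beta(29, 38).
Posterior mean ≈ 0.433, SD ≈ 0.060; a Normal approximation gives roughly [0.356, 0.510].
Exact: F⁻¹(0.1) = 0.356; F⁻¹(0.9) = 0.511.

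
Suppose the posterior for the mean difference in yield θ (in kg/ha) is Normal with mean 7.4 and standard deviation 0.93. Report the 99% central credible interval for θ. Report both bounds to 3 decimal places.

The posterior is symmetric, so the 99% equal-tailed interval is θ = 7.4 ± z·0.93 with z = 2.576.
Half-width: 2.576 × 0.93 = 2.396.
7.4 − 2.396 = 5.004; 7.4 + 2.396 = 9.796.

[5.004, 9.796]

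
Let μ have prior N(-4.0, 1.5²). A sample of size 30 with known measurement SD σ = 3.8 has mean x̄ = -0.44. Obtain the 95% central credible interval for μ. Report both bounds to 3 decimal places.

[-2.302, 0.167]

Posterior precision = 1/1.5² + 30/3.8² = 0.4444 + 2.0776 = 2.5220, so posterior SD = 0.6297.
Posterior mean = (-4.0/1.5² + 30·-0.44/3.8²) / 2.5220 = -1.0674.
Interval: -1.0674 ± 1.960 × 0.6297 → [-2.302, 0.167].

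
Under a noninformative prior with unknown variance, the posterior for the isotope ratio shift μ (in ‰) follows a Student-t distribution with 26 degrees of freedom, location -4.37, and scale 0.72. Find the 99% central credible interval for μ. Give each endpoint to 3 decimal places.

The t_26 distribution is symmetric; the 99% interval is -4.37 ± t·0.72 with t_{0.995,26} = 2.779.
Half-width: 2.779 × 0.72 = 2.001.
-4.37 − 2.001 = -6.371; -4.37 + 2.001 = -2.369.

[-6.371, -2.369]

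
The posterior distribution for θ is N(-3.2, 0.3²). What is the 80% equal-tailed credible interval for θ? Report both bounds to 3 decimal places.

[-3.584, -2.816]

The posterior is symmetric, so the 80% equal-tailed interval is θ = -3.2 ± z·0.3 with z = 1.282.
Half-width: 1.282 × 0.3 = 0.384.
-3.2 − 0.384 = -3.584; -3.2 + 0.384 = -2.816.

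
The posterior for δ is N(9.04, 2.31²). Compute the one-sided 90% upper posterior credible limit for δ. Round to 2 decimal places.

12.00

Need U with P(δ ≤ U) = 0.90: U = 9.04 + z_{0.1}·2.31.
z = 1.282; U = 9.04 + 1.282 × 2.31 = 12.00.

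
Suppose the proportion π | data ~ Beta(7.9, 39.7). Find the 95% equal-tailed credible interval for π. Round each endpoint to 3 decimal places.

[0.076, 0.283]

Posterior: Beta(7.9, 39.7).
Equal-tailed 95% interval: the 0.025 and 0.975 quantiles of Beta(7.9, 39.7).
Posterior mean ≈ 0.166, SD ≈ 0.053; a Normal approximation gives roughly [0.061, 0.271].
Exact: F⁻¹(0.025) = 0.076; F⁻¹(0.975) = 0.283.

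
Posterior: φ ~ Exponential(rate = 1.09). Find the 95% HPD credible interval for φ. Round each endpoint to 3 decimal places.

[0.000, 2.748]

The exponential density is strictly decreasing on [0, ∞), so the HPD interval is anchored at 0: [0, q] with P(φ ≤ q) = 0.95.
q = −ln(1 − 0.95) / 1.09 = 2.9957 / 1.09 = 2.748.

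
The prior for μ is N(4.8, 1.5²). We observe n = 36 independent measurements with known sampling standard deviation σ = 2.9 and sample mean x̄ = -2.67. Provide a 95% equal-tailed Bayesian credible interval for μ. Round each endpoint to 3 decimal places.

[-2.869, -1.066]

Posterior precision = 1/1.5² + 36/2.9² = 0.4444 + 4.2806 = 4.7251, so posterior SD = 0.4600.
Posterior mean = (4.8/1.5² + 36·-2.67/2.9²) / 4.7251 = -1.9674.
Interval: -1.9674 ± 1.960 × 0.4600 → [-2.869, -1.066].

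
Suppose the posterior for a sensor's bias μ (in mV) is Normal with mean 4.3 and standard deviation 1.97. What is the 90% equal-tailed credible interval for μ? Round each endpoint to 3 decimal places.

[1.060, 7.540]

The posterior is symmetric, so the 90% equal-tailed interval is μ = 4.3 ± z·1.97 with z = 1.645.
Half-width: 1.645 × 1.97 = 3.240.
4.3 − 3.240 = 1.060; 4.3 + 3.240 = 7.540.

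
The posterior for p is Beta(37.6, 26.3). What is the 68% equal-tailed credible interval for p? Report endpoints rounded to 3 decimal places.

[0.527, 0.650]

Posterior: Beta(37.6, 26.3).
Equal-tailed 68% interval: the 0.16 and 0.84 quantiles of Beta(37.6, 26.3).
Posterior mean ≈ 0.588, SD ≈ 0.061; a Normal approximation gives roughly [0.528, 0.649].
Exact: F⁻¹(0.16) = 0.527; F⁻¹(0.84) = 0.650.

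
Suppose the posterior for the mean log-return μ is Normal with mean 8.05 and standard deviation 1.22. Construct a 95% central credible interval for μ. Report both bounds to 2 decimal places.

The posterior is symmetric, so the 95% equal-tailed interval is μ = 8.05 ± z·1.22 with z = 1.960.
Half-width: 1.960 × 1.22 = 2.39.
8.05 − 2.39 = 5.66; 8.05 + 2.39 = 10.44.

[5.66, 10.44]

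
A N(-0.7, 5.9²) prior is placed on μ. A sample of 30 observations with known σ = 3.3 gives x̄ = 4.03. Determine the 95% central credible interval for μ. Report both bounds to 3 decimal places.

[2.806, 5.156]

Posterior precision = 1/5.9² + 30/3.3² = 0.0287 + 2.7548 = 2.7835, so posterior SD = 0.5994.
Posterior mean = (-0.7/5.9² + 30·4.03/3.3²) / 2.7835 = 3.9812.
Interval: 3.9812 ± 1.960 × 0.5994 → [2.806, 5.156].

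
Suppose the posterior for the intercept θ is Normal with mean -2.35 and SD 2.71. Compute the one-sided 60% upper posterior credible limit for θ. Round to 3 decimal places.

Need U with P(θ ≤ U) = 0.60: U = -2.35 + z_{0.4}·2.71.
z = 0.253; U = -2.35 + 0.253 × 2.71 = -1.663.

-1.663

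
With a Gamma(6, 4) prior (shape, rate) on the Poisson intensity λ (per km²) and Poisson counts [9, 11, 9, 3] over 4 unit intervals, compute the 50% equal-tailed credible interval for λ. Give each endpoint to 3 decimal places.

Posterior: Gamma(6+32, 4+4) = Gamma(38, 8) (shape, rate).
Equal-tailed 50% interval: Gamma(38, 8) quantiles at 0.25 and 0.75.
Posterior mean ≈ 4.750, SD ≈ 0.771; a Normal approximation gives roughly [4.230, 5.270].
Exact: lower = 4.210; upper = 5.245.

[4.210, 5.245]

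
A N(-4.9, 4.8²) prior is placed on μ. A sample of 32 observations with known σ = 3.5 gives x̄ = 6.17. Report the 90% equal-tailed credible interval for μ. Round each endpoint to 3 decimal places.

[4.980, 6.998]

Posterior precision = 1/4.8² + 32/3.5² = 0.0434 + 2.6122 = 2.6556, so posterior SD = 0.6136.
Posterior mean = (-4.9/4.8² + 32·6.17/3.5²) / 2.6556 = 5.9891.
Interval: 5.9891 ± 1.645 × 0.6136 → [4.980, 6.998].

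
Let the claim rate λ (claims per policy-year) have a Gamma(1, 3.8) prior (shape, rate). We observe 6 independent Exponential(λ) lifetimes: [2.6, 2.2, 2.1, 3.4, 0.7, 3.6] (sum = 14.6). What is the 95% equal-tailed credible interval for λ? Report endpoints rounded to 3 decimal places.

Posterior: Gamma(1+6, 3.8+14.6) = Gamma(7, 18.4) (shape, rate).
Equal-tailed 95% interval: Gamma(7, 18.4) quantiles at 0.025 and 0.975.
Posterior mean ≈ 0.380, SD ≈ 0.144; a Normal approximation gives roughly [0.099, 0.662].
Exact: lower = 0.153; upper = 0.710.

[0.153, 0.710]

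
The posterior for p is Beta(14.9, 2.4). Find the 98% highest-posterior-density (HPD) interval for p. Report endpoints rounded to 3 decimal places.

The posterior is unimodal and skewed, so the HPD interval has equal density at both endpoints and is the shortest 98% interval.
Solving f(0.655) = f(0.995) with F(0.995) − F(0.655) = 0.98 gives [0.655, 0.995].
For comparison, the equal-tailed interval is [0.623, 0.984]; the HPD is narrower and shifted toward the mode.

[0.655, 0.995]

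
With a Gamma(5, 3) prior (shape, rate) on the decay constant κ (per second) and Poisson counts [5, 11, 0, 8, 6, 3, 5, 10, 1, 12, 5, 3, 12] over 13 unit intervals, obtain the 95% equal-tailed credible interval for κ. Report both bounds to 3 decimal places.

[4.299, 6.569]

Posterior: Gamma(5+81, 3+13) = Gamma(86, 16) (shape, rate).
Equal-tailed 95% interval: Gamma(86, 16) quantiles at 0.025 and 0.975.
Posterior mean ≈ 5.375, SD ≈ 0.580; a Normal approximation gives roughly [4.239, 6.511].
Exact: lower = 4.299; upper = 6.569.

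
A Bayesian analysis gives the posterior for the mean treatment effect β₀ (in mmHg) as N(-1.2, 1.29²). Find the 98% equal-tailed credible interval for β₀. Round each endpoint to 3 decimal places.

[-4.201, 1.801]

The posterior is symmetric, so the 98% equal-tailed interval is β₀ = -1.2 ± z·1.29 with z = 2.326.
Half-width: 2.326 × 1.29 = 3.001.
-1.2 − 3.001 = -4.201; -1.2 + 3.001 = 1.801.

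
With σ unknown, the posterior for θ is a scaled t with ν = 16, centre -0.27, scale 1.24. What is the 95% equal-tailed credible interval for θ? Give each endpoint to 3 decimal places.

The t_16 distribution is symmetric; the 95% interval is -0.27 ± t·1.24 with t_{0.975,16} = 2.120.
Half-width: 2.120 × 1.24 = 2.629.
-0.27 − 2.629 = -2.899; -0.27 + 2.629 = 2.359.

[-2.899, 2.359]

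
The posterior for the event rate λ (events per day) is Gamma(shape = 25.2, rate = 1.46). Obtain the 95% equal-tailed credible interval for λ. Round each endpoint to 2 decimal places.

Posterior: Gamma(shape 25.2, rate 1.46).
Equal-tailed 95% interval: Gamma(25.2, 1.46) quantiles at 0.025 and 0.975.
Posterior mean ≈ 17.26, SD ≈ 3.44; a Normal approximation gives roughly [10.52, 24.00].
Exact: lower = 11.19; upper = 24.62.

[11.19, 24.62]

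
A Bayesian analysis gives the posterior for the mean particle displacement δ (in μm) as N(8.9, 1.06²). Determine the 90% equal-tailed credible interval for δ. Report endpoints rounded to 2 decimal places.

[7.16, 10.64]

The posterior is symmetric, so the 90% equal-tailed interval is δ = 8.9 ± z·1.06 with z = 1.645.
Half-width: 1.645 × 1.06 = 1.74.
8.9 − 1.74 = 7.16; 8.9 + 1.74 = 10.64.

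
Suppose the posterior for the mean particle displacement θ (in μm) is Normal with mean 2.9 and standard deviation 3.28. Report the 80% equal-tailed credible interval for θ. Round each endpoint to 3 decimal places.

The posterior is symmetric, so the 80% equal-tailed interval is θ = 2.9 ± z·3.28 with z = 1.282.
Half-width: 1.282 × 3.28 = 4.203.
2.9 − 4.203 = -1.303; 2.9 + 4.203 = 7.103.

[-1.303, 7.103]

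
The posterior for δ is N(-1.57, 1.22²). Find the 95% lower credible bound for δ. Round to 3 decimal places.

Need L with P(δ ≥ L) = 0.95: L = -1.57 − z_{0.05}·1.22.
z = 1.645; L = -1.57 − 1.645 × 1.22 = -3.577.

-3.577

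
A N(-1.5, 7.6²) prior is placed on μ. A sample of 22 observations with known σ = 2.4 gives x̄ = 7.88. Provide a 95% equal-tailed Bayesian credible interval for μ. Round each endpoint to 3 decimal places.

[6.837, 8.838]

Posterior precision = 1/7.6² + 22/2.4² = 0.0173 + 3.8194 = 3.8368, so posterior SD = 0.5105.
Posterior mean = (-1.5/7.6² + 22·7.88/2.4²) / 3.8368 = 7.8377.
Interval: 7.8377 ± 1.960 × 0.5105 → [6.837, 8.838].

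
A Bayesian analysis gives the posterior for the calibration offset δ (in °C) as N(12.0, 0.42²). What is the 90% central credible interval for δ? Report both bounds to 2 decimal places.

[11.31, 12.69]

The posterior is symmetric, so the 90% equal-tailed interval is δ = 12.0 ± z·0.42 with z = 1.645.
Half-width: 1.645 × 0.42 = 0.69.
12.0 − 0.69 = 11.31; 12.0 + 0.69 = 12.69.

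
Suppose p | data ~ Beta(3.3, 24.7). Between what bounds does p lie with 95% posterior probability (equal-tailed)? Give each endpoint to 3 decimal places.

[0.029, 0.258]

Posterior: Beta(3.3, 24.7).
Equal-tailed 95% interval: the 0.025 and 0.975 quantiles of Beta(3.3, 24.7).
Posterior mean ≈ 0.118, SD ≈ 0.060; a Normal approximation gives roughly [0.001, 0.235].
Exact: F⁻¹(0.025) = 0.029; F⁻¹(0.975) = 0.258.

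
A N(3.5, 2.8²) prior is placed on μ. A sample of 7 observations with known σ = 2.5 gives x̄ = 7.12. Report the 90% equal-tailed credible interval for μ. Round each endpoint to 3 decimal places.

[5.277, 8.223]

Posterior precision = 1/2.8² + 7/2.5² = 0.1276 + 1.1200 = 1.2476, so posterior SD = 0.8953.
Posterior mean = (3.5/2.8² + 7·7.12/2.5²) / 1.2476 = 6.7499.
Interval: 6.7499 ± 1.645 × 0.8953 → [5.277, 8.223].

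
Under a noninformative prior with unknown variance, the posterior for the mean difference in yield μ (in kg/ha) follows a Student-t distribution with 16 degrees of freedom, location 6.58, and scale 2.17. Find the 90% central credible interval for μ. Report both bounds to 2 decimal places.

[2.79, 10.37]

The t_16 distribution is symmetric; the 90% interval is 6.58 ± t·2.17 with t_{0.95,16} = 1.746.
Half-width: 1.746 × 2.17 = 3.79.
6.58 − 3.79 = 2.79; 6.58 + 3.79 = 10.37.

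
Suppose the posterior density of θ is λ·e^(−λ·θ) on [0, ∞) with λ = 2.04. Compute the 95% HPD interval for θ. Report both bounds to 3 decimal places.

[0.000, 1.468]

The exponential density is strictly decreasing on [0, ∞), so the HPD interval is anchored at 0: [0, q] with P(θ ≤ q) = 0.95.
q = −ln(1 − 0.95) / 2.04 = 2.9957 / 2.04 = 1.468.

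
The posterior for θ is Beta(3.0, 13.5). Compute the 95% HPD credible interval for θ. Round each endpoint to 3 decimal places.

The posterior is unimodal and skewed, so the HPD interval has equal density at both endpoints and is the shortest 95% interval.
Solving f(0.026) = f(0.362) with F(0.362) − F(0.026) = 0.95 gives [0.026, 0.362].
For comparison, the equal-tailed interval is [0.042, 0.394]; the HPD is narrower and shifted toward the mode.

[0.026, 0.362]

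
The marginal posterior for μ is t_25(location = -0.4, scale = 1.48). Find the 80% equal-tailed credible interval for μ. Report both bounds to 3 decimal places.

The t_25 distribution is symmetric; the 80% interval is -0.4 ± t·1.48 with t_{0.9,25} = 1.316.
Half-width: 1.316 × 1.48 = 1.948.
-0.4 − 1.948 = -2.348; -0.4 + 1.948 = 1.548.

[-2.348, 1.548]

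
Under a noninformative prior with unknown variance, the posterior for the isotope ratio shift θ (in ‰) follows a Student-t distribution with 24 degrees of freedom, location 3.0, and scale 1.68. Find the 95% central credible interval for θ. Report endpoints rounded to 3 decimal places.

[-0.467, 6.467]

The t_24 distribution is symmetric; the 95% interval is 3.0 ± t·1.68 with t_{0.975,24} = 2.064.
Half-width: 2.064 × 1.68 = 3.467.
3.0 − 3.467 = -0.467; 3.0 + 3.467 = 6.467.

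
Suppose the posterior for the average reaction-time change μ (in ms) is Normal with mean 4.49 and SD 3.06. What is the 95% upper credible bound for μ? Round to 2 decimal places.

Need U with P(μ ≤ U) = 0.95: U = 4.49 + z_{0.05}·3.06.
z = 1.645; U = 4.49 + 1.645 × 3.06 = 9.52.

9.52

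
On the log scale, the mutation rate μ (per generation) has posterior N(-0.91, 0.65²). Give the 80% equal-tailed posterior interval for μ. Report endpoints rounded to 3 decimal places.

On the log scale the 80% interval is -0.91 ± 1.282 × 0.65 = [-1.7430, -0.0770].
Exponentiate: [e^-1.7430, e^-0.0770] = [0.175, 0.926].

[0.175, 0.926]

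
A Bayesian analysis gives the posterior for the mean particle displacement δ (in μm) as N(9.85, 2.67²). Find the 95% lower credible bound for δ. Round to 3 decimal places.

5.458

Need L with P(δ ≥ L) = 0.95: L = 9.85 − z_{0.05}·2.67.
z = 1.645; L = 9.85 − 1.645 × 2.67 = 5.458.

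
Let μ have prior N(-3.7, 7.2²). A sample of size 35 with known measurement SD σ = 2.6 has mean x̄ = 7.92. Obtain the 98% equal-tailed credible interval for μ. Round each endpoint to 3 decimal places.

Posterior precision = 1/7.2² + 35/2.6² = 0.0193 + 5.1775 = 5.1968, so posterior SD = 0.4387.
Posterior mean = (-3.7/7.2² + 35·7.92/2.6²) / 5.1968 = 7.8769.
Interval: 7.8769 ± 2.326 × 0.4387 → [6.856, 8.897].

[6.856, 8.897]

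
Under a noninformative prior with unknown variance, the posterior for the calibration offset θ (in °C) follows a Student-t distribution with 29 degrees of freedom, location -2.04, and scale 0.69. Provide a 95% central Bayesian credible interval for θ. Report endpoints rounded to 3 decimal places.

[-3.451, -0.629]

The t_29 distribution is symmetric; the 95% interval is -2.04 ± t·0.69 with t_{0.975,29} = 2.045.
Half-width: 2.045 × 0.69 = 1.411.
-2.04 − 1.411 = -3.451; -2.04 + 1.411 = -0.629.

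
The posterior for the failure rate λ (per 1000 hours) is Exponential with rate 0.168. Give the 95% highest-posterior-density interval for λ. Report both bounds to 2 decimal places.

[0.00, 17.83]

The exponential density is strictly decreasing on [0, ∞), so the HPD interval is anchored at 0: [0, q] with P(λ ≤ q) = 0.95.
q = −ln(1 − 0.95) / 0.168 = 2.9957 / 0.168 = 17.83.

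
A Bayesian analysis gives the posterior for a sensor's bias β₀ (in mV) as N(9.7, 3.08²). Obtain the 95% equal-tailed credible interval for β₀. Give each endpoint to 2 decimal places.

[3.66, 15.74]

The posterior is symmetric, so the 95% equal-tailed interval is β₀ = 9.7 ± z·3.08 with z = 1.960.
Half-width: 1.960 × 3.08 = 6.04.
9.7 − 6.04 = 3.66; 9.7 + 6.04 = 15.74.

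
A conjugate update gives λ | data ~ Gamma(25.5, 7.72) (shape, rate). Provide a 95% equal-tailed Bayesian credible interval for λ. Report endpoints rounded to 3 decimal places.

[2.148, 4.703]

Posterior: Gamma(shape 25.5, rate 7.72).
Equal-tailed 95% interval: Gamma(25.5, 7.72) quantiles at 0.025 and 0.975.
Posterior mean ≈ 3.303, SD ≈ 0.654; a Normal approximation gives roughly [2.021, 4.585].
Exact: lower = 2.148; upper = 4.703.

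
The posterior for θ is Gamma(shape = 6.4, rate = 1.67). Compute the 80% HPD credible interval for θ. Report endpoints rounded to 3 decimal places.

[1.744, 5.397]

The posterior is unimodal and skewed, so the HPD interval has equal density at both endpoints and is the shortest 80% interval.
Solving f(1.744) = f(5.397) with F(5.397) − F(1.744) = 0.80 gives [1.744, 5.397].
For comparison, the equal-tailed interval is [2.064, 5.856]; the HPD is narrower and shifted toward the mode.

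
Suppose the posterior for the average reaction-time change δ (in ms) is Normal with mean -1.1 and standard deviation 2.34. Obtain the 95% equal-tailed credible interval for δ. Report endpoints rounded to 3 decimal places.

[-5.686, 3.486]

The posterior is symmetric, so the 95% equal-tailed interval is δ = -1.1 ± z·2.34 with z = 1.960.
Half-width: 1.960 × 2.34 = 4.586.
-1.1 − 4.586 = -5.686; -1.1 + 4.586 = 3.486.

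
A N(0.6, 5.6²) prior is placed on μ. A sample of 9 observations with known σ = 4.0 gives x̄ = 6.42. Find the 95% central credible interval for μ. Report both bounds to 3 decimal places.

Posterior precision = 1/5.6² + 9/4.0² = 0.0319 + 0.5625 = 0.5944, so posterior SD = 1.2971.
Posterior mean = (0.6/5.6² + 9·6.42/4.0²) / 0.5944 = 6.1078.
Interval: 6.1078 ± 1.960 × 1.2971 → [3.566, 8.650].

[3.566, 8.650]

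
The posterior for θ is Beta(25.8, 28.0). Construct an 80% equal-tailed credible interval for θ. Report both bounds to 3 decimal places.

[0.393, 0.567]

Posterior: Beta(25.8, 28.0).
Equal-tailed 80% interval: the 0.1 and 0.9 quantiles of Beta(25.8, 28.0).
Posterior mean ≈ 0.480, SD ≈ 0.067; a Normal approximation gives roughly [0.393, 0.566].
Exact: F⁻¹(0.1) = 0.393; F⁻¹(0.9) = 0.567.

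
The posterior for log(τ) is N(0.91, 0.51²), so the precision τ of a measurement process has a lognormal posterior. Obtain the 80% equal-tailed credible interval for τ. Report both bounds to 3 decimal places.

On the log scale the 80% interval is 0.91 ± 1.282 × 0.51 = [0.2564, 1.5636].
Exponentiate: [e^0.2564, e^1.5636] = [1.292, 4.776].

[1.292, 4.776]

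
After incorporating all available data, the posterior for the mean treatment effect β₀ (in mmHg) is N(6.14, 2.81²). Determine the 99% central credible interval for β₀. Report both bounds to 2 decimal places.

[-1.10, 13.38]

The posterior is symmetric, so the 99% equal-tailed interval is β₀ = 6.14 ± z·2.81 with z = 2.576.
Half-width: 2.576 × 2.81 = 7.24.
6.14 − 7.24 = -1.10; 6.14 + 7.24 = 13.38.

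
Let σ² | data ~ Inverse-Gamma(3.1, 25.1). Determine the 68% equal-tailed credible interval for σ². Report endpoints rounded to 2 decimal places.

[5.28, 17.40]

Inverse-Gamma(3.1, 25.1) quantiles: F⁻¹(0.16) and F⁻¹(0.84).
Equivalently, 1/σ² ~ Gamma(3.1, rate = 25.1); invert its 0.84 and 0.16 quantiles.
Posterior mean ≈ 11.95, SD ≈ 11.40; a Normal approximation gives roughly [0.62, 23.29].
Exact: lower = 5.28; upper = 17.40.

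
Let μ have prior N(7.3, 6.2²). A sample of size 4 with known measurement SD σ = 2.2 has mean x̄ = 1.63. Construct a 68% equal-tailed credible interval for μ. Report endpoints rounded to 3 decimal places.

[0.726, 2.880]

Posterior precision = 1/6.2² + 4/2.2² = 0.0260 + 0.8264 = 0.8525, so posterior SD = 1.0831.
Posterior mean = (7.3/6.2² + 4·1.63/2.2²) / 0.8525 = 1.8030.
Interval: 1.8030 ± 0.994 × 1.0831 → [0.726, 2.880].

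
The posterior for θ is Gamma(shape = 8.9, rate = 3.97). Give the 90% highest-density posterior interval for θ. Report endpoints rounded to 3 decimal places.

The posterior is unimodal and skewed, so the HPD interval has equal density at both endpoints and is the shortest 90% interval.
Solving f(1.033) = f(3.409) with F(3.409) − F(1.033) = 0.90 gives [1.033, 3.409].
For comparison, the equal-tailed interval is [1.164, 3.604]; the HPD is narrower and shifted toward the mode.

[1.033, 3.409]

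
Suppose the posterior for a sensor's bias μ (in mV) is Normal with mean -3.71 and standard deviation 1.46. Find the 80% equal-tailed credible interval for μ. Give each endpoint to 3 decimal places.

[-5.581, -1.839]

The posterior is symmetric, so the 80% equal-tailed interval is μ = -3.71 ± z·1.46 with z = 1.282.
Half-width: 1.282 × 1.46 = 1.871.
-3.71 − 1.871 = -5.581; -3.71 + 1.871 = -1.839.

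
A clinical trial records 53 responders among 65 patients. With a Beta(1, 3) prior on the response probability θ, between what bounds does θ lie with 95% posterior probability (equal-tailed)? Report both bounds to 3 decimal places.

[0.679, 0.871]

Posterior: Beta(1+53, 3+12) = Beta(54, 15).
Equal-tailed 95% interval: the 0.025 and 0.975 quantiles of Beta(54, 15).
Posterior mean ≈ 0.783, SD ≈ 0.049; a Normal approximation gives roughly [0.686, 0.879].
Exact: F⁻¹(0.025) = 0.679; F⁻¹(0.975) = 0.871.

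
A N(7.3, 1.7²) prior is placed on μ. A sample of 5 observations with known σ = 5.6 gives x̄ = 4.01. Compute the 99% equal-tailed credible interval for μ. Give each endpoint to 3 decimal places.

[2.639, 9.885]

Posterior precision = 1/1.7² + 5/5.6² = 0.3460 + 0.1594 = 0.5055, so posterior SD = 1.4066.
Posterior mean = (7.3/1.7² + 5·4.01/5.6²) / 0.5055 = 6.2622.
Interval: 6.2622 ± 2.576 × 1.4066 → [2.639, 9.885].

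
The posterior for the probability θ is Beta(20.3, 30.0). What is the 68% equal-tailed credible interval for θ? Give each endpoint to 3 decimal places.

Posterior: Beta(20.3, 30.0).
Equal-tailed 68% interval: the 0.16 and 0.84 quantiles of Beta(20.3, 30.0).
Posterior mean ≈ 0.404, SD ≈ 0.068; a Normal approximation gives roughly [0.335, 0.472].
Exact: F⁻¹(0.16) = 0.335; F⁻¹(0.84) = 0.472.

[0.335, 0.472]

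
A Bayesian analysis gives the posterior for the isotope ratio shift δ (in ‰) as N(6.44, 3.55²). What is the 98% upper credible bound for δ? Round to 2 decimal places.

13.73

Need U with P(δ ≤ U) = 0.98: U = 6.44 + z_{0.02}·3.55.
z = 2.054; U = 6.44 + 2.054 × 3.55 = 13.73.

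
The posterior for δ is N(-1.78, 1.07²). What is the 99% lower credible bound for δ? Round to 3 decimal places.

Need L with P(δ ≥ L) = 0.99: L = -1.78 − z_{0.01}·1.07.
z = 2.326; L = -1.78 − 2.326 × 1.07 = -4.269.

-4.269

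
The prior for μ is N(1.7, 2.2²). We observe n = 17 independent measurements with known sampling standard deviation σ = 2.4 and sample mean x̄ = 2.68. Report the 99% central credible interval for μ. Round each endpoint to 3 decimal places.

Posterior precision = 1/2.2² + 17/2.4² = 0.2066 + 2.9514 = 3.1580, so posterior SD = 0.5627.
Posterior mean = (1.7/2.2² + 17·2.68/2.4²) / 3.1580 = 2.6159.
Interval: 2.6159 ± 2.576 × 0.5627 → [1.166, 4.065].

[1.166, 4.065]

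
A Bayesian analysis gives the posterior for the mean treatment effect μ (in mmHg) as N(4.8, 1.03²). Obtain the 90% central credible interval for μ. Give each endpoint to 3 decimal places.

[3.106, 6.494]

The posterior is symmetric, so the 90% equal-tailed interval is μ = 4.8 ± z·1.03 with z = 1.645.
Half-width: 1.645 × 1.03 = 1.694.
4.8 − 1.694 = 3.106; 4.8 + 1.694 = 6.494.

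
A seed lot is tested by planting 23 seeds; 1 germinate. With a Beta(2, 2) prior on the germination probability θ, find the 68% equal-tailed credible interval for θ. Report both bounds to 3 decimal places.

[0.053, 0.169]

Posterior: Beta(2+1, 2+22) = Beta(3, 24).
Equal-tailed 68% interval: the 0.16 and 0.84 quantiles of Beta(3, 24).
Posterior mean ≈ 0.111, SD ≈ 0.059; a Normal approximation gives roughly [0.052, 0.170].
Exact: F⁻¹(0.16) = 0.053; F⁻¹(0.84) = 0.169.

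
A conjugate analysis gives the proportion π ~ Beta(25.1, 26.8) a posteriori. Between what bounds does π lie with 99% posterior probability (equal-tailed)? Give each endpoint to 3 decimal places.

Posterior: Beta(25.1, 26.8).
Equal-tailed 99% interval: the 0.005 and 0.995 quantiles of Beta(25.1, 26.8).
Posterior mean ≈ 0.484, SD ≈ 0.069; a Normal approximation gives roughly [0.307, 0.661].
Exact: F⁻¹(0.005) = 0.311; F⁻¹(0.995) = 0.659.

[0.311, 0.659]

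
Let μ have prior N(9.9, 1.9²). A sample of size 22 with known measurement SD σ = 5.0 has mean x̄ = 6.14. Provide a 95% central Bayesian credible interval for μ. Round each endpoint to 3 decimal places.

[5.218, 8.862]

Posterior precision = 1/1.9² + 22/5.0² = 0.2770 + 0.8800 = 1.1570, so posterior SD = 0.9297.
Posterior mean = (9.9/1.9² + 22·6.14/5.0²) / 1.1570 = 7.0402.
Interval: 7.0402 ± 1.960 × 0.9297 → [5.218, 8.862].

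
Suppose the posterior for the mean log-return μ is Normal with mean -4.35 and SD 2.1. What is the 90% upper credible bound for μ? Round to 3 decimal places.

-1.659

Need U with P(μ ≤ U) = 0.90: U = -4.35 + z_{0.1}·2.1.
z = 1.282; U = -4.35 + 1.282 × 2.1 = -1.659.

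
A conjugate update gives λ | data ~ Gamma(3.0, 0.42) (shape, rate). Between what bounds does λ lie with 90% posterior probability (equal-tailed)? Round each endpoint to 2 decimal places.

[1.95, 14.99]

Posterior: Gamma(shape 3.0, rate 0.42).
Equal-tailed 90% interval: Gamma(3.0, 0.42) quantiles at 0.05 and 0.95.
Posterior mean ≈ 7.14, SD ≈ 4.12; a Normal approximation gives roughly [0.36, 13.93].
Exact: lower = 1.95; upper = 14.99.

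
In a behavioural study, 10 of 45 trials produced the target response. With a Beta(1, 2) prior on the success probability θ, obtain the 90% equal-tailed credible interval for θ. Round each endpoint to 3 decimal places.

Posterior: Beta(1+10, 2+35) = Beta(11, 37).
Equal-tailed 90% interval: the 0.05 and 0.95 quantiles of Beta(11, 37).
Posterior mean ≈ 0.229, SD ≈ 0.060; a Normal approximation gives roughly [0.130, 0.328].
Exact: F⁻¹(0.05) = 0.137; F⁻¹(0.95) = 0.334.

[0.137, 0.334]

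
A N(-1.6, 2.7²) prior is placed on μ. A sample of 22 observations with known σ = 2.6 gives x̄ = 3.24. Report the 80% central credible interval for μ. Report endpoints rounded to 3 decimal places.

[2.348, 3.740]

Posterior precision = 1/2.7² + 22/2.6² = 0.1372 + 3.2544 = 3.3916, so posterior SD = 0.5430.
Posterior mean = (-1.6/2.7² + 22·3.24/2.6²) / 3.3916 = 3.0442.
Interval: 3.0442 ± 1.282 × 0.5430 → [2.348, 3.740].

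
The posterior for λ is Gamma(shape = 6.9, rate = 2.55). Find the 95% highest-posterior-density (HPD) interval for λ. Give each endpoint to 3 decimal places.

The posterior is unimodal and skewed, so the HPD interval has equal density at both endpoints and is the shortest 95% interval.
Solving f(0.898) = f(4.754) with F(4.754) − F(0.898) = 0.95 gives [0.898, 4.754].
For comparison, the equal-tailed interval is [1.079, 5.067]; the HPD is narrower and shifted toward the mode.

[0.898, 4.754]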